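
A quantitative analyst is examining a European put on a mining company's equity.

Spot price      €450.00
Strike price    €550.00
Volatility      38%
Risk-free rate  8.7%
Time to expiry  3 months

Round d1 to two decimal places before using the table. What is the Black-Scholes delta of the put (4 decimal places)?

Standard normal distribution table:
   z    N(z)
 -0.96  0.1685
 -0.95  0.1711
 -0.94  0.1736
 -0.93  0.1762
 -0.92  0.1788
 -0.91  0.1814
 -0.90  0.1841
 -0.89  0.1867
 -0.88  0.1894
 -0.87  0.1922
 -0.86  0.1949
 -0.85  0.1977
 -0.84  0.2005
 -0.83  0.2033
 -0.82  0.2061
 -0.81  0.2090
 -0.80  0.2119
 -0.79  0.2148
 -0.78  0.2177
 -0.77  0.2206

T = 0.25;  σ√T = 0.1900
d₁ = [ln(450/550) + (0.087 + ½·0.38²)·0.25] / (σ√T) = (-0.2007 + 0.0398) / 0.1900 = -0.8467 ⇒ -0.85
N(d₁) = N(-0.85) = 0.1977
Δ_put = N(d₁) − 1 = 0.1977 − 1 = -0.8023

-0.8023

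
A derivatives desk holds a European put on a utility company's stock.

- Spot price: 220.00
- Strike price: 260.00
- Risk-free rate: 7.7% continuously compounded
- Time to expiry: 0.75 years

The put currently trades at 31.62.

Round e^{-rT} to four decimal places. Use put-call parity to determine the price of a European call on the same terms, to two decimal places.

6.21

e^(−rT) = e^(−0.077·0.75) = 0.9439
Put-call parity: C − P = S − K·e^(−rT) = 220 − 260·0.9439 = 220 − 245.4140 = -25.4140
C = P + (C − P) = 31.62 + (-25.4140) = 6.2060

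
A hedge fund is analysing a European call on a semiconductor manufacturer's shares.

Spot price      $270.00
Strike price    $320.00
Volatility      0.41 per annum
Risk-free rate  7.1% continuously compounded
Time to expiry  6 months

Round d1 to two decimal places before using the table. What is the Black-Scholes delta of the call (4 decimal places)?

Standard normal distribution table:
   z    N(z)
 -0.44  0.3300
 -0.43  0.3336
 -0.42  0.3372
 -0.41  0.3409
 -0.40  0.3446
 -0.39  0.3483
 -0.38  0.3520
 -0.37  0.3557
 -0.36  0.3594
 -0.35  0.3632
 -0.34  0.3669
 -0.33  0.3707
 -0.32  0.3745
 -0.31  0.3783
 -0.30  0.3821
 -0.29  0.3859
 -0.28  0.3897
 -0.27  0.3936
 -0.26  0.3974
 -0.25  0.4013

0.3745

T = 0.5;  σ√T = 0.2899
ln(S/K) + (r + σ²/2)T = ln(270/320) + (0.071 + 0.41²/2)·0.5 = -0.1699 + 0.0775 = -0.0924
d₁ = -0.0924 / 0.2899 = -0.3186 ⇒ -0.32
N(d₁) = N(-0.32) = 0.3745
Δ_call = N(d₁) = 0.3745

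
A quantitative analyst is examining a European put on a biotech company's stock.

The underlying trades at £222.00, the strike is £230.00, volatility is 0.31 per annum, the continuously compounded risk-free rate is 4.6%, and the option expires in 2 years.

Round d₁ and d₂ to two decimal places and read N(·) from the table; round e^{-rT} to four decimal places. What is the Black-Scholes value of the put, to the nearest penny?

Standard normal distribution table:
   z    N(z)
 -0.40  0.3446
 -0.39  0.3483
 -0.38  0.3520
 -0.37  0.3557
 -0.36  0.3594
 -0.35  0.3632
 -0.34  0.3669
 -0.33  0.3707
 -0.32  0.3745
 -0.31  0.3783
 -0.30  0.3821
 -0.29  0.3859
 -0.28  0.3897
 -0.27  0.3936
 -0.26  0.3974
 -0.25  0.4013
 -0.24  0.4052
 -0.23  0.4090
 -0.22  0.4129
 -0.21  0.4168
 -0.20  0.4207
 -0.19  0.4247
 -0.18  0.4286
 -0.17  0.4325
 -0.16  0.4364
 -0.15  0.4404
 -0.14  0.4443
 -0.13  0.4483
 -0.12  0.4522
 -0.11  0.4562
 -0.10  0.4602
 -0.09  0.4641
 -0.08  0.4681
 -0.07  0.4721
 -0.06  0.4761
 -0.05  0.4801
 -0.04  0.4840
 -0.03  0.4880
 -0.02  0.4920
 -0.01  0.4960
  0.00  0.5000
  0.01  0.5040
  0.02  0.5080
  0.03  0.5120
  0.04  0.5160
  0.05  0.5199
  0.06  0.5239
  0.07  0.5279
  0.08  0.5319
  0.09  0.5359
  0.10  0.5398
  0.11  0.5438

£31.79

σ√T = 0.31·√2 = 0.4384
ln(S/K) + (r + σ²/2)T = ln(222/230) + (0.046 + 0.31²/2)·2 = -0.0354 + 0.1881 = 0.1527
d₁ = 0.1527 / 0.4384 = 0.3483 ≈ 0.35
d₂ = d₁ − σ√T = 0.3483 − 0.4384 = -0.0901 ≈ -0.09
exp(−rT) = exp(−0.046·2) = 0.9121
N(−d₂) = N(0.09) = 0.5359;  N(−d₁) = N(-0.35) = 0.3632
P = 230·0.9121·0.5359 − 222·0.3632 = 112.4227 − 80.6304 = 31.7923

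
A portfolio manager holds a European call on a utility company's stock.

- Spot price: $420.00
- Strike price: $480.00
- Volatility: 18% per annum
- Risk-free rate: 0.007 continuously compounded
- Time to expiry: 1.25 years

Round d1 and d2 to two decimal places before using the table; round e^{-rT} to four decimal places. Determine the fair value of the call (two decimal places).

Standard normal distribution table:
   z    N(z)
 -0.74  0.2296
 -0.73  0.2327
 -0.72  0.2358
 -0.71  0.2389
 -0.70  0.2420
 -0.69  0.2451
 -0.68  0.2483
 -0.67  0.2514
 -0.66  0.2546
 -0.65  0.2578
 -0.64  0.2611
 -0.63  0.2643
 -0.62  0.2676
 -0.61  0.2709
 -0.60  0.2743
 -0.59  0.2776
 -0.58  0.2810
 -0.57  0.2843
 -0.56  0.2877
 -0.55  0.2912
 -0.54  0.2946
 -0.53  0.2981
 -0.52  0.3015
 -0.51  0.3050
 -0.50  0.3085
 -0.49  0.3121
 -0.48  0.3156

σ√T = 0.18 × 1.1180 = 0.2012
d₁ = [ln(420/480) + (0.007 + ½·0.18²)·1.25] / (σ√T) = (-0.1335 + 0.0290) / 0.2012 = -0.5194 ≈ -0.52
d₂ = -0.5194 − 0.2012 = -0.7207 ≈ -0.72
exp(−rT) = exp(−0.007·1.25) = 0.9913
N(d₁) = N(-0.52) = 0.3015;  N(d₂) = N(-0.72) = 0.2358
C = 420·0.3015 − 480·0.9913·0.2358 = 126.6300 − 112.1993 = 14.4307

$14.43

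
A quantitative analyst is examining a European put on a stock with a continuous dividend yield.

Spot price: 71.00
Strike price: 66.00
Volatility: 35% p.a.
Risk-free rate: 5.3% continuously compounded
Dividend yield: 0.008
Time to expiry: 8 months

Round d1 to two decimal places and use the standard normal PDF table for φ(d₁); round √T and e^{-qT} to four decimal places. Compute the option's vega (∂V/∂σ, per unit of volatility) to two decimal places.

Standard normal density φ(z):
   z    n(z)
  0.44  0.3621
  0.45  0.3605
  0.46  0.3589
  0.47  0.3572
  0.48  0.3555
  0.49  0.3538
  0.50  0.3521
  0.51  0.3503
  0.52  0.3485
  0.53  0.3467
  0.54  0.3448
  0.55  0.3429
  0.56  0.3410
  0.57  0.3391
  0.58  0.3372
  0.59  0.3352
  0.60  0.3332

20.30

σ√T = 0.35 × 0.8165 = 0.2858
d₁ = [ln(71/66) + (0.053 − 0.008 + ½·0.35²)·0.6667] / (σ√T) = (0.0730 + 0.0708) / 0.2858 = 0.5034 → 0.50
√T = √0.6667 = 0.8165
φ(d₁) = φ(0.50) = 0.3521
exp(−qT) = exp(−0.008·0.6667) = 0.9947
vega = S·exp(−qT)·φ(d₁)·√T = 71·0.9947·0.3521·0.8165 = 20.3036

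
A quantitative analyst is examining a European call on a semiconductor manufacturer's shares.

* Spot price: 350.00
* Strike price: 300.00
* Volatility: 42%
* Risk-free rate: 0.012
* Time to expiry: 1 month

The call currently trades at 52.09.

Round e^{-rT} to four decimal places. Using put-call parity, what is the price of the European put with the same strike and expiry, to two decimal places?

exp(−rT) = exp(−0.012·0.08333) = 0.9990
Put-call parity: C − P = S − K·e^(−rT) = 350 − 300·0.9990 = 350 − 299.7000 = 50.3000
P = C − (C − P) = 52.09 − (50.3000) = 1.7900

1.79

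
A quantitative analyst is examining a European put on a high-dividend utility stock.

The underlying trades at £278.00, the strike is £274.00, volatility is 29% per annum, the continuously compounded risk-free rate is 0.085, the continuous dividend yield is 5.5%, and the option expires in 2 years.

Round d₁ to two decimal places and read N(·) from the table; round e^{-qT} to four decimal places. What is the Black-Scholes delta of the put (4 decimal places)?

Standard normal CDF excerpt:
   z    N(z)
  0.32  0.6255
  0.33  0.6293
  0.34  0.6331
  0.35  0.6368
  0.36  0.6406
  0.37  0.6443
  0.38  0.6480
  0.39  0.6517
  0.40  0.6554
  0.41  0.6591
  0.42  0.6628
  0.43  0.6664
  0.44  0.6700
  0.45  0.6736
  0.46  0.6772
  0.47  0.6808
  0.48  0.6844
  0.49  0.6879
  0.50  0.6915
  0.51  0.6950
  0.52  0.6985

T = 2;  σ√T = 0.4101
ln(S/K) + (r − q + σ²/2)T = ln(278/274) + (0.085 − 0.055 + 0.29²/2)·2 = 0.0145 + 0.1441 = 0.1586
d₁ = 0.1586 / 0.4101 = 0.3867 ≈ 0.39
N(d₁) = N(0.39) = 0.6517
Δ_put = e^(−qT)·(N(d₁) − 1) = 0.8958·(0.6517 − 1) = -0.3120

-0.3120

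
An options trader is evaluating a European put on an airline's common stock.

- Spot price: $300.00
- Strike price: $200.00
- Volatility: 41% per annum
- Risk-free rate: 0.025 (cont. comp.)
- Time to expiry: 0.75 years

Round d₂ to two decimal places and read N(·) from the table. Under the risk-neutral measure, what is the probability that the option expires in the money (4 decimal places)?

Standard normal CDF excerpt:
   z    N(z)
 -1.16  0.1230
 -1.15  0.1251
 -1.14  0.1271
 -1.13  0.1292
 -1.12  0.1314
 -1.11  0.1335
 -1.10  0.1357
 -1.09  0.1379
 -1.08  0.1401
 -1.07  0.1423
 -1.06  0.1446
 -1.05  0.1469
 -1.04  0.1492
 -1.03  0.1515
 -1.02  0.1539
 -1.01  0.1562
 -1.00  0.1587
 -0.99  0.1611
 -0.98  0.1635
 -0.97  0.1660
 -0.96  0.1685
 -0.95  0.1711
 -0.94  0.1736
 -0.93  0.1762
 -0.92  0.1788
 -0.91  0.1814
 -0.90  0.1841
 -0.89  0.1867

T = 0.75;  σ√T = 0.3551
d₁ = [ln(300/200) + (0.025 + 0.41²/2)·0.75] / 0.3551 = [0.4055 + 0.0818] / 0.3551 = 1.3723 ⇒ 1.37
d₂ = d₁ − σ√T = 1.3723 − 0.3551 = 1.0172 ⇒ 1.02
Pr(exercise) under Q = N(−d₂) = N(-1.02) = 0.1539

0.1539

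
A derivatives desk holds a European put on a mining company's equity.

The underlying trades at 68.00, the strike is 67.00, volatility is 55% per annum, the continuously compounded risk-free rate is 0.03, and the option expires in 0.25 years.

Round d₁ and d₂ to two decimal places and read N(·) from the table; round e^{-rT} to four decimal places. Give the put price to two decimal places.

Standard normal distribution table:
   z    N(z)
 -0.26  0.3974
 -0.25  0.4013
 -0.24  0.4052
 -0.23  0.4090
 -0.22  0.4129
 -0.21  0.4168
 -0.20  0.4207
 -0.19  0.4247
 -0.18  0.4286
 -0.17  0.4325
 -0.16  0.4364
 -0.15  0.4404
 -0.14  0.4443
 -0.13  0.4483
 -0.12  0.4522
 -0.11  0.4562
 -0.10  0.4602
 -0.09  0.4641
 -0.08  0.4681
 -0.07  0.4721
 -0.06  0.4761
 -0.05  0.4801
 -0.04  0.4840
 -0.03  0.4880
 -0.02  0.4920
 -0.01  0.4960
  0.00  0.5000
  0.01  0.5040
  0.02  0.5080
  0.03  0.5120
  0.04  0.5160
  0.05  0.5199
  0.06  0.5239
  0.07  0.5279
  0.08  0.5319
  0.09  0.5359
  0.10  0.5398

T = 0.25;  σ√T = 0.2750
d₁ = [ln(68/67) + (0.03 + 0.55²/2)·0.25] / 0.2750 = [0.0148 + 0.0453] / 0.2750 = 0.2186 → 0.22
d₂ = d₁ − σ√T = 0.2186 − 0.2750 = -0.0564 → -0.06
e^(−rT) = e^(−0.03·0.25) = 0.9925
N(−d₂) = N(0.06) = 0.5239;  N(−d₁) = N(-0.22) = 0.4129
P = 67·0.9925·0.5239 − 68·0.4129 = 34.8380 − 28.0772 = 6.7608

6.76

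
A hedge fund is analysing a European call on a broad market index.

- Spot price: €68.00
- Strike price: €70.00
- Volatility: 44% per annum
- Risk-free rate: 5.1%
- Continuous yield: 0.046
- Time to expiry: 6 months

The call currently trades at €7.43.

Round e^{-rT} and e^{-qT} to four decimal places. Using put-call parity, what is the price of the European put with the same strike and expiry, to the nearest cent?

exp(−qT) = exp(−0.046·0.5) = 0.9773;  exp(−rT) = exp(−0.051·0.5) = 0.9748
Put-call parity: C − P = S·e^(−qT) − K·e^(−rT) = 68·0.9773 − 70·0.9748 = 66.4564 − 68.2360 = -1.7796
P = C − (C − P) = 7.43 − (-1.7796) = 9.2096

€9.21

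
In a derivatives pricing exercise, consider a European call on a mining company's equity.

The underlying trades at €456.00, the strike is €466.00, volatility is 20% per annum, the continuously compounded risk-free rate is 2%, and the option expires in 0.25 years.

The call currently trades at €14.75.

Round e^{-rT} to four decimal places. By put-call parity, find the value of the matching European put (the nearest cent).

e^(−rT) = e^(−0.02·0.25) = 0.9950
Put-call parity: C − P = S − K·e^(−rT) = 456 − 466·0.9950 = 456 − 463.6700 = -7.6700
P = C − (C − P) = 14.75 − (-7.6700) = 22.4200

€22.42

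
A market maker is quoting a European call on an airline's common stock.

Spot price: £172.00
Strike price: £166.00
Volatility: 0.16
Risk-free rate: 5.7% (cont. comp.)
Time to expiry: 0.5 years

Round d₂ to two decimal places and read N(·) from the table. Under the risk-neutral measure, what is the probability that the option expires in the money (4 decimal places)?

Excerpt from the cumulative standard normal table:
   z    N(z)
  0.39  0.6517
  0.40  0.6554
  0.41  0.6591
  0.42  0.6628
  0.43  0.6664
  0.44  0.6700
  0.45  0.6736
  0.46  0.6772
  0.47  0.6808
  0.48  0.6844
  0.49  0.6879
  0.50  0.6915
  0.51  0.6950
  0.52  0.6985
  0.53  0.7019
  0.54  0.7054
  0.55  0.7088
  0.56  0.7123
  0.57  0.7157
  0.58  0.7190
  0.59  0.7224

σ√T = 0.16·√0.5 = 0.1131
d₁ = [ln(172/166) + (0.057 + 0.16²/2)·0.5] / 0.1131 = [0.0355 + 0.0349] / 0.1131 = 0.6223 → 0.62
d₂ = d₁ − σ√T = 0.6223 − 0.1131 = 0.5092 → 0.51
Risk-neutral Pr[S_T > K] = N(d₂) = N(0.51) = 0.6950

0.6950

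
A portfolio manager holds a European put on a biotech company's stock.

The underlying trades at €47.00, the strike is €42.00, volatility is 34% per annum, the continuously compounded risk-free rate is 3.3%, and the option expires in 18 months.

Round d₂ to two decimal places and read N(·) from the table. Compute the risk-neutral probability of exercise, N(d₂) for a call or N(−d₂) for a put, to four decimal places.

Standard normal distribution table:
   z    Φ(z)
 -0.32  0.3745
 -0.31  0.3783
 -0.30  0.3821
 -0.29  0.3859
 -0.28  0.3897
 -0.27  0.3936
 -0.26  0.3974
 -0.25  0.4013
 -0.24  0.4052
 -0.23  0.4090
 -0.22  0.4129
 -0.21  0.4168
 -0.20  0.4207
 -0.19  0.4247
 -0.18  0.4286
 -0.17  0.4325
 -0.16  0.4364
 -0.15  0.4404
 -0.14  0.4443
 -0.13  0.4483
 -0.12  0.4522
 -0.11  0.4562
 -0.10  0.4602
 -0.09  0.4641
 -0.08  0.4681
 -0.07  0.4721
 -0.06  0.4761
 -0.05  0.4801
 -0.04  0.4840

0.4286

σ√T = 0.34 × 1.2247 = 0.4164
d₁ = [ln(47/42) + (0.033 + 0.34²/2)·1.5] / 0.4164 = [0.1125 + 0.1362] / 0.4164 = 0.5972 ≈ 0.60
d₂ = d₁ − σ√T = 0.5972 − 0.4164 = 0.1808 ≈ 0.18
Risk-neutral Pr[S_T < K] = N(−d₂) = N(-0.18) = 0.4286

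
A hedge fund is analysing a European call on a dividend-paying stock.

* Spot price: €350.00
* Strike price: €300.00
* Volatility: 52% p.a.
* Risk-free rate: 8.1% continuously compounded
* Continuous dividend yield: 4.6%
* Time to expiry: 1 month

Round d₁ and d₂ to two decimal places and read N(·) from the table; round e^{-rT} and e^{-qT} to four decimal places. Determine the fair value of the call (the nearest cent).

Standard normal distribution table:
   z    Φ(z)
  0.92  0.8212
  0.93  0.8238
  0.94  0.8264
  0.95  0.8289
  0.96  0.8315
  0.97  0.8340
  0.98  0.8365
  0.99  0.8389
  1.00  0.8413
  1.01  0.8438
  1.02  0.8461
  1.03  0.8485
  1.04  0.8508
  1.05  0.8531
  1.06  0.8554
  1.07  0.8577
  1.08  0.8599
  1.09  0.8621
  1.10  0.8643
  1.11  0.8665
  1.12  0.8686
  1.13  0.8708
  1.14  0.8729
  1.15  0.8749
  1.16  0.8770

€54.33

σ√T = 0.52·√0.08333 = 0.1501
d₁ = [ln(350/300) + (0.081 − 0.046 + 0.52²/2)·0.08333] / 0.1501 = [0.1542 + 0.0142] / 0.1501 = 1.1214 ⇒ 1.12
d₂ = d₁ − σ√T = 1.1214 − 0.1501 = 0.9713 ⇒ 0.97
e^(−qT) = e^(−0.046·0.08333) = 0.9962;  e^(−rT) = e^(−0.081·0.08333) = 0.9933
N(d₁) = N(1.12) = 0.8686;  N(d₂) = N(0.97) = 0.8340
C = 350·0.9962·0.8686 − 300·0.9933·0.8340 = 302.8548 − 248.5237 = 54.3311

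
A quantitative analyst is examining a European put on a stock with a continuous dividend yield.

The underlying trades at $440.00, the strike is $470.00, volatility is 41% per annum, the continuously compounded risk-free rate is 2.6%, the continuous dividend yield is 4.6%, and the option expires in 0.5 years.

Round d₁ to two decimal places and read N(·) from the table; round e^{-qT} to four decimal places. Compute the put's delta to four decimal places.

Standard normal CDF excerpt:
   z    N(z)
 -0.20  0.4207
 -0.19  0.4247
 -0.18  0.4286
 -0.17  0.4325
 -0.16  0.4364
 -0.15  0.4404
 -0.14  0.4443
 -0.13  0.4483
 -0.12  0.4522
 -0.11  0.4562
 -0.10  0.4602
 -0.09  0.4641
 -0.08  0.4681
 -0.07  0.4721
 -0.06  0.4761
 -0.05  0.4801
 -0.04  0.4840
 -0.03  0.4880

-0.5354

σ√T = 0.41 × 0.7071 = 0.2899
d₁ = [ln(440/470) + (0.026 − 0.046 + 0.41²/2)·0.5] / 0.2899 = [-0.0660 + 0.0320] / 0.2899 = -0.1170 ⇒ -0.12
N(d₁) = N(-0.12) = 0.4522
Δ_put = e^(−qT)·(N(d₁) − 1) = 0.9773·(0.4522 − 1) = -0.5354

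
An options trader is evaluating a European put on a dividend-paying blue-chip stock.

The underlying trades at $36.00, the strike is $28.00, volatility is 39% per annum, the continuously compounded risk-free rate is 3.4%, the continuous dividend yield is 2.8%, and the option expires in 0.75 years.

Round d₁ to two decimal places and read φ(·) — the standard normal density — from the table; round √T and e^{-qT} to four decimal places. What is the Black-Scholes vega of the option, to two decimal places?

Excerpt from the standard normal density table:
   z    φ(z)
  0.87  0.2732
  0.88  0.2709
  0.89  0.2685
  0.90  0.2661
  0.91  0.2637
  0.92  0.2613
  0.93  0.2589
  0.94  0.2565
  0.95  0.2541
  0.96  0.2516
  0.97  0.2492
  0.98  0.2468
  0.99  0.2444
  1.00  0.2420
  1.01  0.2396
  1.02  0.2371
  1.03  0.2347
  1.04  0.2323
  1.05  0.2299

σ√T = 0.39·√0.75 = 0.3377
ln(S/K) + (r − q + σ²/2)T = ln(36/28) + (0.034 − 0.028 + 0.39²/2)·0.75 = 0.2513 + 0.0615 = 0.3129
d₁ = 0.3129 / 0.3377 = 0.9263 which rounds to 0.93
√T = √0.75 = 0.8660
φ(d₁) = φ(0.93) = 0.2589
exp(−qT) = exp(−0.028·0.75) = 0.9792
vega = S·exp(−qT)·φ(d₁)·√T = 36·0.9792·0.2589·0.8660 = 7.9036

7.90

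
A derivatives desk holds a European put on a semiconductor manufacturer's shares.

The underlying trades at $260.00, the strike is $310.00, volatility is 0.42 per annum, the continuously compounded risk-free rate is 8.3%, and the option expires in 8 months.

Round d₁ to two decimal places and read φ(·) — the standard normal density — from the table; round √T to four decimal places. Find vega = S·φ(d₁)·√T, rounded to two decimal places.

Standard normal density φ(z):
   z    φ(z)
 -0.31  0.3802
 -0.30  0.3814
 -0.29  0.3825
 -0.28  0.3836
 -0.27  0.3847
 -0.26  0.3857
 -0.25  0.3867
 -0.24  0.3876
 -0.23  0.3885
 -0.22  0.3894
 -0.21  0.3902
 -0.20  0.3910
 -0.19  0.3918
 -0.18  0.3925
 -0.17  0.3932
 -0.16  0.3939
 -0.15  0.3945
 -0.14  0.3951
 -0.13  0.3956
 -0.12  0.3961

83.32

T = 0.6667;  σ√T = 0.3429
d₁ = [ln(260/310) + (0.083 + 0.42²/2)·0.6667] / 0.3429 = [-0.1759 + 0.1141] / 0.3429 = -0.1801 → -0.18
√T = √0.6667 = 0.8165
φ(d₁) = φ(-0.18) = 0.3925
vega = S·φ(d₁)·√T = 260·0.3925·0.8165 = 83.3238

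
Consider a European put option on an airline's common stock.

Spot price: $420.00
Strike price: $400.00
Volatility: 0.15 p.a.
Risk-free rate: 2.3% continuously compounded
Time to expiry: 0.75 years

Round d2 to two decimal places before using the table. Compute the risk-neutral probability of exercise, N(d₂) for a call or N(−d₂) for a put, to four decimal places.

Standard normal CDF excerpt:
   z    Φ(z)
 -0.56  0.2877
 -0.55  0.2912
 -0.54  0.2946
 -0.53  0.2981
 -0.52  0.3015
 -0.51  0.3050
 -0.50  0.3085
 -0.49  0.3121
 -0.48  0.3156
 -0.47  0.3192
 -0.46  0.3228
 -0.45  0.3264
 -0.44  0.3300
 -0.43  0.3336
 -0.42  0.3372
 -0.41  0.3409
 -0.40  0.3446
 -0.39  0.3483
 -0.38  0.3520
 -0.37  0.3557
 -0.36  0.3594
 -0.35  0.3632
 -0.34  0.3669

σ√T = 0.15 × 0.8660 = 0.1299
d₁ = [ln(420/400) + (0.023 + ½·0.15²)·0.75] / (σ√T) = (0.0488 + 0.0257) / 0.1299 = 0.5733 which rounds to 0.57
d₂ = 0.5733 − 0.1299 = 0.4434 which rounds to 0.44
Risk-neutral Pr[S_T < K] = N(−d₂) = N(-0.44) = 0.3300

0.3300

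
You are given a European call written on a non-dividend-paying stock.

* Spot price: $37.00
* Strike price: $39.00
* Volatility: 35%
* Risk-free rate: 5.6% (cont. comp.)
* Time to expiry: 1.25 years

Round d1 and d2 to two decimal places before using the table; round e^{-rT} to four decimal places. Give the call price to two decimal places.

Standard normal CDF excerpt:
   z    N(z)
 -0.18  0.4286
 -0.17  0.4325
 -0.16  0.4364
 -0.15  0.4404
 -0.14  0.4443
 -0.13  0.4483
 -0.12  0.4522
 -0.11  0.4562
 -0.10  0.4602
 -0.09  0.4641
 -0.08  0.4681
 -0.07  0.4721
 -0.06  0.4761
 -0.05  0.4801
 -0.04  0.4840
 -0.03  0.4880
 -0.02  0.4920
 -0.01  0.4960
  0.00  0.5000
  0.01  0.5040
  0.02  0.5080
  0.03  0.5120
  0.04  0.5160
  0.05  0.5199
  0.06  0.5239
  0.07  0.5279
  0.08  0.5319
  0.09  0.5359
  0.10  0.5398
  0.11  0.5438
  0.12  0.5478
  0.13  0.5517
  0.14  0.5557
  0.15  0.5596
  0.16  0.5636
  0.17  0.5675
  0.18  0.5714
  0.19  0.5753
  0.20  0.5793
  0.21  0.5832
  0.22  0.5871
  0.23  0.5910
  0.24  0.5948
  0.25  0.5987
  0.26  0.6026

σ√T = 0.35 × 1.1180 = 0.3913
d₁ = [ln(37/39) + (0.056 + 0.35²/2)·1.25] / 0.3913 = [-0.0526 + 0.1466] / 0.3913 = 0.2400 which rounds to 0.24
d₂ = d₁ − σ√T = 0.2400 − 0.3913 = -0.1513 which rounds to -0.15
exp(−rT) = exp(−0.056·1.25) = 0.9324
N(d₁) = N(0.24) = 0.5948;  N(d₂) = N(-0.15) = 0.4404
C = 37·0.5948 − 39·0.9324·0.4404 = 22.0076 − 16.0145 = 5.9931

$5.99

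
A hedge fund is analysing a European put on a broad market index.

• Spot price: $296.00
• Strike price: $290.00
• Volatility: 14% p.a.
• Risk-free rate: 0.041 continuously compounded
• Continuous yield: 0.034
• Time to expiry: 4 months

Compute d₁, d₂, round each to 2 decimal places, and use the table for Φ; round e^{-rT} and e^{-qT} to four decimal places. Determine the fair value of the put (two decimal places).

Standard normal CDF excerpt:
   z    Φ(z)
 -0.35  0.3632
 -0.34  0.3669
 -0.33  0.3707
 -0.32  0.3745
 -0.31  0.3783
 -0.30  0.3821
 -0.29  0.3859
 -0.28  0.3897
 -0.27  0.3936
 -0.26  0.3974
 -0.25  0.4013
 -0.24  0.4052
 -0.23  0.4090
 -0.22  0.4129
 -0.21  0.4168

σ√T = 0.14·√0.3333 = 0.0808
ln(S/K) + (r − q + σ²/2)T = ln(296/290) + (0.041 − 0.034 + 0.14²/2)·0.3333 = 0.0205 + 0.0056 = 0.0261
d₁ = 0.0261 / 0.0808 = 0.3226 ⇒ 0.32
d₂ = d₁ − σ√T = 0.3226 − 0.0808 = 0.2418 ⇒ 0.24
e^(−qT) = e^(−0.034·0.3333) = 0.9887;  e^(−rT) = e^(−0.041·0.3333) = 0.9864
P = 290·0.9864·N(-0.24) − 296·0.9887·N(-0.32) = 290·0.9864·0.4052 − 296·0.9887·0.3745 = 115.9099 − 109.5994 = 6.3105

$6.31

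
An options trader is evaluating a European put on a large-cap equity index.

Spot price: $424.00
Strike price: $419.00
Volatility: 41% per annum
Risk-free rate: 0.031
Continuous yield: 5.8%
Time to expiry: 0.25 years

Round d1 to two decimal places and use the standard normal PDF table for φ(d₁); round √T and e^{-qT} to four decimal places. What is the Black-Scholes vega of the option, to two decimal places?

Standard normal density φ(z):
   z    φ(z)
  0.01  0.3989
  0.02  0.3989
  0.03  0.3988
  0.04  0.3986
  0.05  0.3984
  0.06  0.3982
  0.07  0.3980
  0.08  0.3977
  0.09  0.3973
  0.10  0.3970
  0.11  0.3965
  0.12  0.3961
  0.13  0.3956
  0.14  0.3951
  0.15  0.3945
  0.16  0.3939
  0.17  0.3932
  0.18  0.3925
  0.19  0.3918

82.66

σ√T = 0.41·√0.25 = 0.2050
d₁ = [ln(424/419) + (0.031 − 0.058 + 0.41²/2)·0.25] / 0.2050 = [0.0119 + 0.0143] / 0.2050 = 0.1274 → 0.13
√T = √0.25 = 0.5000
φ(d₁) = φ(0.13) = 0.3956
exp(−qT) = exp(−0.058·0.25) = 0.9856
vega = S·exp(−qT)·φ(d₁)·√T = 424·0.9856·0.3956·0.5000 = 82.6595
(The call has the same vega.)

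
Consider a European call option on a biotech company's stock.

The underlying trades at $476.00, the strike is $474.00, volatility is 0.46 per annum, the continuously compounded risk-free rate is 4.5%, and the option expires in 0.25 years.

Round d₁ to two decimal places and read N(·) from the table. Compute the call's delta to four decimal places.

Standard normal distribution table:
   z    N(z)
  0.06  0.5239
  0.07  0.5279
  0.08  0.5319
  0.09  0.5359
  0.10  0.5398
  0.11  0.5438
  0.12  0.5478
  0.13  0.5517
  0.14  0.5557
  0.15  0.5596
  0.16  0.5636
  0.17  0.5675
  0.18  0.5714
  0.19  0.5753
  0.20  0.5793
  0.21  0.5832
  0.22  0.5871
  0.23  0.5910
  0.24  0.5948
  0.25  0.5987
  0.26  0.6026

σ√T = 0.46 × 0.5000 = 0.2300
d₁ = [ln(476/474) + (0.045 + 0.46²/2)·0.25] / 0.2300 = [0.0042 + 0.0377] / 0.2300 = 0.1822 → 0.18
N(d₁) = N(0.18) = 0.5714
Δ_call = N(d₁) = 0.5714

0.5714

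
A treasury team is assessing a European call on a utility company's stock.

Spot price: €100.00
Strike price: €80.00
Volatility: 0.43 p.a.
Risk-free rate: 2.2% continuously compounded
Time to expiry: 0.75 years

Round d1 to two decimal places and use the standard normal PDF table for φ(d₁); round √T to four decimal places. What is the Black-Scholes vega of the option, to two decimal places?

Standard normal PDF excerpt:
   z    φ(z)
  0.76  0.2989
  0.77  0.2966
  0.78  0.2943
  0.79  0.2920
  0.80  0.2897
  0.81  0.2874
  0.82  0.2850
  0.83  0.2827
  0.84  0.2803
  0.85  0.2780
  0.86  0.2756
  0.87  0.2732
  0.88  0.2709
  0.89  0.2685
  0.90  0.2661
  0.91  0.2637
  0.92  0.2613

σ√T = 0.43 × 0.8660 = 0.3724
ln(S/K) + (r + σ²/2)T = ln(100/80) + (0.022 + 0.43²/2)·0.75 = 0.2231 + 0.0858 = 0.3090
d₁ = 0.3090 / 0.3724 = 0.8297 ⇒ 0.83
√T = √0.75 = 0.8660
φ(d₁) = φ(0.83) = 0.2827
vega = S·φ(d₁)·√T = 100·0.2827·0.8660 = 24.4818

24.48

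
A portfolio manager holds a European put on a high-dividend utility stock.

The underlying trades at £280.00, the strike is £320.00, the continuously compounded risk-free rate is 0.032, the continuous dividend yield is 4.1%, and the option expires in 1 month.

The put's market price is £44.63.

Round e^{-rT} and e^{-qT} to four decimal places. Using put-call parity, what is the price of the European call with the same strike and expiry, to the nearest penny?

£4.54

exp(−qT) = exp(−0.041·0.08333) = 0.9966;  exp(−rT) = exp(−0.032·0.08333) = 0.9973
Put-call parity: C − P = S·e^(−qT) − K·e^(−rT) = 280·0.9966 − 320·0.9973 = 279.0480 − 319.1360 = -40.0880
C = P + (C − P) = 44.63 + (-40.0880) = 4.5420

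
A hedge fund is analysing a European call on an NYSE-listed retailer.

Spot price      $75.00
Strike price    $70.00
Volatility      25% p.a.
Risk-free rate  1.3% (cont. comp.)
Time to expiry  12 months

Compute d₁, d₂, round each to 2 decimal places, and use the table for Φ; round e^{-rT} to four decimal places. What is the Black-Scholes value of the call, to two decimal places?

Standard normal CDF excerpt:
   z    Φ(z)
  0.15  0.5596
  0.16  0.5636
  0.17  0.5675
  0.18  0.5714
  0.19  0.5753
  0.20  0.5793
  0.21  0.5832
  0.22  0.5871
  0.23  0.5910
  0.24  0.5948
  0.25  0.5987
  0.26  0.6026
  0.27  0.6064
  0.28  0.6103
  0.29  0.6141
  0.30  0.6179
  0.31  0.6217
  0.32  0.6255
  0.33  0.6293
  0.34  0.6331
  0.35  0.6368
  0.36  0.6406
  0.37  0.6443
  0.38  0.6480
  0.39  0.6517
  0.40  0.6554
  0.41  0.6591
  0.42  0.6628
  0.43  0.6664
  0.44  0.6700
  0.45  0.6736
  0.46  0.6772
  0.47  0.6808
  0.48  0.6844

$10.49

T = 1;  σ√T = 0.2500
d₁ = [ln(75/70) + (0.013 + 0.25²/2)·1] / 0.2500 = [0.0690 + 0.0442] / 0.2500 = 0.4530 which rounds to 0.45
d₂ = d₁ − σ√T = 0.4530 − 0.2500 = 0.2030 which rounds to 0.20
e^(−rT) = e^(−0.013·1) = 0.9871
C = 75·N(0.45) − 70·0.9871·N(0.20) = 75·0.6736 − 70·0.9871·0.5793 = 50.5200 − 40.0279 = 10.4921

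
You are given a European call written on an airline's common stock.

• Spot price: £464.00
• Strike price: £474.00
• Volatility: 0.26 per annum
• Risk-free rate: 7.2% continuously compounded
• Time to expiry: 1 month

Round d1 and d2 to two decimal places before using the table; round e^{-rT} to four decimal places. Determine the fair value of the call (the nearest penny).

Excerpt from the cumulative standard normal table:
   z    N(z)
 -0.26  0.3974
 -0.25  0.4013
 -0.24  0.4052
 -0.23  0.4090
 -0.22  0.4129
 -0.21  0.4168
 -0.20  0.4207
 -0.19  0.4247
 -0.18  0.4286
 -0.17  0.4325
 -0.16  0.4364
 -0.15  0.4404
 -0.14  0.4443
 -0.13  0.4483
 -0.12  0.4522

T = 0.08333;  σ√T = 0.0751
d₁ = [ln(464/474) + (0.072 + 0.26²/2)·0.08333] / 0.0751 = [-0.0213 + 0.0088] / 0.0751 = -0.1666 → -0.17
d₂ = d₁ − σ√T = -0.1666 − 0.0751 = -0.2417 → -0.24
e^(−rT) = e^(−0.072·0.08333) = 0.9940
C = 464·N(-0.17) − 474·0.9940·N(-0.24) = 464·0.4325 − 474·0.9940·0.4052 = 200.6800 − 190.9124 = 9.7676

£9.77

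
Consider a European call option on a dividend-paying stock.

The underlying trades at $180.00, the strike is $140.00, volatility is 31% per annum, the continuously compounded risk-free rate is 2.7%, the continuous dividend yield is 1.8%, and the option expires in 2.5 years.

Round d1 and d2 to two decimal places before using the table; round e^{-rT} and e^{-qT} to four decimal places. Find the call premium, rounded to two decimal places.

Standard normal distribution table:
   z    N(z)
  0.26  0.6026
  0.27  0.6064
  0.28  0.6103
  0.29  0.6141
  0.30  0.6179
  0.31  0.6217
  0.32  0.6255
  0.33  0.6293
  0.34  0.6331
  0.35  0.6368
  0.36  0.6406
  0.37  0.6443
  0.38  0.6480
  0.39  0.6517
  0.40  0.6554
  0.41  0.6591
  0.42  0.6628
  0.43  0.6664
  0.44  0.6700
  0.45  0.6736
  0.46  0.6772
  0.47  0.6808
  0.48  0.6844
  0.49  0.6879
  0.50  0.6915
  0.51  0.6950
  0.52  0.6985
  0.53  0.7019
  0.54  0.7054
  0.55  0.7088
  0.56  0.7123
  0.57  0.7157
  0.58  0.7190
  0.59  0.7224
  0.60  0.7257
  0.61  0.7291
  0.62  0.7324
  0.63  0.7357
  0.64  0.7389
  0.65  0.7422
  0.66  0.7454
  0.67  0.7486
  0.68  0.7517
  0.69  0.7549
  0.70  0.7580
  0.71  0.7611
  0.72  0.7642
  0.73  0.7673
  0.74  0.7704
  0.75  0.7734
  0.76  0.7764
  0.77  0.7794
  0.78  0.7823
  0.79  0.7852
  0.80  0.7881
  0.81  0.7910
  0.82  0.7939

$54.26

T = 2.5;  σ√T = 0.4902
d₁ = [ln(180/140) + (0.027 − 0.018 + ½·0.31²)·2.5] / (σ√T) = (0.2513 + 0.1426) / 0.4902 = 0.8037 ≈ 0.80
d₂ = 0.8037 − 0.4902 = 0.3136 ≈ 0.31
e^(−qT) = e^(−0.018·2.5) = 0.9560;  e^(−rT) = e^(−0.027·2.5) = 0.9347
N(d₁) = N(0.80) = 0.7881;  N(d₂) = N(0.31) = 0.6217
C = 180·0.9560·0.7881 − 140·0.9347·0.6217 = 135.6162 − 81.3544 = 54.2618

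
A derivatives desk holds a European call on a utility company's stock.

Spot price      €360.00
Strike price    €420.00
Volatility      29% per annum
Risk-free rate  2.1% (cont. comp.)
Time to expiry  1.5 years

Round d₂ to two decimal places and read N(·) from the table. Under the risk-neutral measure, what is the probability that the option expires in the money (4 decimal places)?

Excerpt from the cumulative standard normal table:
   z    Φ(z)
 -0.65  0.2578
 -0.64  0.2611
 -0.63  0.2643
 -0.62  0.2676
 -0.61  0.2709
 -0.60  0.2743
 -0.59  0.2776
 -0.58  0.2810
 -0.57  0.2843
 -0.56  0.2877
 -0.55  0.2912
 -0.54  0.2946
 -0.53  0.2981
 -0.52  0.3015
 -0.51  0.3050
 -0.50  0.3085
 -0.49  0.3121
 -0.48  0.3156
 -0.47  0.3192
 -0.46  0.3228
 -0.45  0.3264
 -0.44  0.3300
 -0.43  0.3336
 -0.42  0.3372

σ√T = 0.29·√1.5 = 0.3552
d₁ = [ln(360/420) + (0.021 + ½·0.29²)·1.5] / (σ√T) = (-0.1542 + 0.0946) / 0.3552 = -0.1677 which rounds to -0.17
d₂ = -0.1677 − 0.3552 = -0.5229 which rounds to -0.52
Risk-neutral Pr[S_T > K] = N(d₂) = N(-0.52) = 0.3015

0.3015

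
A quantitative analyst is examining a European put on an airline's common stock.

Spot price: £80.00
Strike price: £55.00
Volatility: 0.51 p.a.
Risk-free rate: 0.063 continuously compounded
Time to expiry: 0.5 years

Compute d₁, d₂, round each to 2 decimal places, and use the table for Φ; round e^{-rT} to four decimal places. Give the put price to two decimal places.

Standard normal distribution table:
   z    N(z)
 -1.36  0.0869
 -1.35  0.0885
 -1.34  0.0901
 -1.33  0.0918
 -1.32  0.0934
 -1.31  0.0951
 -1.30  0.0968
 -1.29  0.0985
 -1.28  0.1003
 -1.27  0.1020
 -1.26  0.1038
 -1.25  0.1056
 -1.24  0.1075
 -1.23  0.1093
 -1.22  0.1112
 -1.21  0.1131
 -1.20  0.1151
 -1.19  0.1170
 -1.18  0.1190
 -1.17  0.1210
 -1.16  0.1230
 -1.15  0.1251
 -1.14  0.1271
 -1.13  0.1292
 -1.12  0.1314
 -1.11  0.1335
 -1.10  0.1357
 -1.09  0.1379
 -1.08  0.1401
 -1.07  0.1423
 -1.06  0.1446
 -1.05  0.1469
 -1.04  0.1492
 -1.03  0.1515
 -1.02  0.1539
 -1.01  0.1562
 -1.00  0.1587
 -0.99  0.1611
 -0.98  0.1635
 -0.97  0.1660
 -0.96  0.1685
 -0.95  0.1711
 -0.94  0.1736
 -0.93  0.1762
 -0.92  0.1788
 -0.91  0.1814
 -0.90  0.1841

σ√T = 0.51·√0.5 = 0.3606
ln(S/K) + (r + σ²/2)T = ln(80/55) + (0.063 + 0.51²/2)·0.5 = 0.3747 + 0.0965 = 0.4712
d₁ = 0.4712 / 0.3606 = 1.3067 → 1.31
d₂ = d₁ − σ√T = 1.3067 − 0.3606 = 0.9460 → 0.95
e^(−rT) = e^(−0.063·0.5) = 0.9690
P = 55·0.9690·N(-0.95) − 80·N(-1.31) = 55·0.9690·0.1711 − 80·0.0951 = 9.1188 − 7.6080 = 1.5108

£1.51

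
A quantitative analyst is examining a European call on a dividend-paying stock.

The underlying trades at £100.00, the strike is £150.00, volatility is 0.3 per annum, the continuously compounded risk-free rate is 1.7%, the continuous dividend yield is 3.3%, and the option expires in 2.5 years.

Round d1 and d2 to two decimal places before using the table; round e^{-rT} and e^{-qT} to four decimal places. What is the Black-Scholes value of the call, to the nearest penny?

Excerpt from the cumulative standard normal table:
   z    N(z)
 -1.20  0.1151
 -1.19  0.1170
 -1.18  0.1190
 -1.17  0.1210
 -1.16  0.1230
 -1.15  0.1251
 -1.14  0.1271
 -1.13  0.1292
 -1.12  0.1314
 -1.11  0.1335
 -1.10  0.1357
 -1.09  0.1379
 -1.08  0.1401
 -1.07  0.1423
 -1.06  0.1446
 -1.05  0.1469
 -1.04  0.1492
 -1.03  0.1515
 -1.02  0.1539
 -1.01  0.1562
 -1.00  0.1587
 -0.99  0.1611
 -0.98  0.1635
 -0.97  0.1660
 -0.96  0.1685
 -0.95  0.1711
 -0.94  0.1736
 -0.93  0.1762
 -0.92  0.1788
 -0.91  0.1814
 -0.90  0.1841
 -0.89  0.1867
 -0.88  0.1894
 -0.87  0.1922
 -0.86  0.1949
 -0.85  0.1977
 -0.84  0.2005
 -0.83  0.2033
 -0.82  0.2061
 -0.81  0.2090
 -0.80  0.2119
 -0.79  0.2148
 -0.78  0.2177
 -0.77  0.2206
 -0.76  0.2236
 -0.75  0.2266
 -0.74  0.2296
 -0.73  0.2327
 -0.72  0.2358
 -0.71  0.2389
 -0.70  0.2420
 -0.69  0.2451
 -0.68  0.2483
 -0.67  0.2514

σ√T = 0.3 × 1.5811 = 0.4743
d₁ = [ln(100/150) + (0.017 − 0.033 + 0.3²/2)·2.5] / 0.4743 = [-0.4055 + 0.0725] / 0.4743 = -0.7020 → -0.70
d₂ = d₁ − σ√T = -0.7020 − 0.4743 = -1.1763 → -1.18
e^(−qT) = e^(−0.033·2.5) = 0.9208;  e^(−rT) = e^(−0.017·2.5) = 0.9584
N(d₁) = N(-0.70) = 0.2420;  N(d₂) = N(-1.18) = 0.1190
C = 100·0.9208·0.2420 − 150·0.9584·0.1190 = 22.2834 − 17.1074 = 5.1759

£5.18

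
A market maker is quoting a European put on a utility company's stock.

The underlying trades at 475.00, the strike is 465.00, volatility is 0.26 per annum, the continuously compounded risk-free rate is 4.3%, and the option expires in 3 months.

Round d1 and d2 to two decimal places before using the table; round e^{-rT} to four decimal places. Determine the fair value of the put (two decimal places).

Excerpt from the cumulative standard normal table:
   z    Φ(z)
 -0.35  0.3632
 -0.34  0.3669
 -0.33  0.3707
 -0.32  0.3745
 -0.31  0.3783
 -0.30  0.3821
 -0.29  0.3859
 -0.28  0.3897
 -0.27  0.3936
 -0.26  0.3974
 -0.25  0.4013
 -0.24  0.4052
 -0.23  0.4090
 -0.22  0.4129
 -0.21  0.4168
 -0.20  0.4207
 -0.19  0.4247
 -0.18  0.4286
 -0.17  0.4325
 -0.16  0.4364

σ√T = 0.26 × 0.5000 = 0.1300
d₁ = [ln(475/465) + (0.043 + 0.26²/2)·0.25] / 0.1300 = [0.0213 + 0.0192] / 0.1300 = 0.3114 ≈ 0.31
d₂ = d₁ − σ√T = 0.3114 − 0.1300 = 0.1814 ≈ 0.18
e^(−rT) = e^(−0.043·0.25) = 0.9893
N(−d₂) = N(-0.18) = 0.4286;  N(−d₁) = N(-0.31) = 0.3783
P = 465·0.9893·0.4286 − 475·0.3783 = 197.1665 − 179.6925 = 17.4740

17.47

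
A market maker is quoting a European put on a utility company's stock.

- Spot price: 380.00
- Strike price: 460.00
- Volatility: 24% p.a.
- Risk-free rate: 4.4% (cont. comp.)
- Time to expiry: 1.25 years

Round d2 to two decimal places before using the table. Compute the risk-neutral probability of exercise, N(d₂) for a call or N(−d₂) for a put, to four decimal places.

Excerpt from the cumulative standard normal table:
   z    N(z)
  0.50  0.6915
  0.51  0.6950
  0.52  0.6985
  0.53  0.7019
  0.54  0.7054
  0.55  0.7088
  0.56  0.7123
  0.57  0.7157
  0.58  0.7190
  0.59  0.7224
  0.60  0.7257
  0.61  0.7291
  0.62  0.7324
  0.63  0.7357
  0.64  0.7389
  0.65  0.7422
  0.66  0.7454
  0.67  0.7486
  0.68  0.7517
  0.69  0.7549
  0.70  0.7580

σ√T = 0.24 × 1.1180 = 0.2683
d₁ = [ln(380/460) + (0.044 + 0.24²/2)·1.25] / 0.2683 = [-0.1911 + 0.0910] / 0.2683 = -0.3729 ≈ -0.37
d₂ = d₁ − σ√T = -0.3729 − 0.2683 = -0.6412 ≈ -0.64
Risk-neutral Pr[S_T < K] = N(−d₂) = N(0.64) = 0.7389

0.7389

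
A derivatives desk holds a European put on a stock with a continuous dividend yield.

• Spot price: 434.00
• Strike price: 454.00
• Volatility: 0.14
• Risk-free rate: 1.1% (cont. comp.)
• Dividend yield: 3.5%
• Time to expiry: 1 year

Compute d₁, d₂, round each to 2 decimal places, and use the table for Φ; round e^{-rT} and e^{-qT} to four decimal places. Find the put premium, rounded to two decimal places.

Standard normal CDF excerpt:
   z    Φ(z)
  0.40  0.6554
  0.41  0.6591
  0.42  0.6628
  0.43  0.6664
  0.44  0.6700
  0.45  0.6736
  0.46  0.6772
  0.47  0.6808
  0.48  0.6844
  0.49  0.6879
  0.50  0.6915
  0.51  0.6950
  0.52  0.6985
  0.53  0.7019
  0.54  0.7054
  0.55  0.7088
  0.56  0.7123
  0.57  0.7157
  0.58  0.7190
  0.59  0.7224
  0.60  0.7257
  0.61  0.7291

42.10

σ√T = 0.14 × 1.0000 = 0.1400
ln(S/K) + (r − q + σ²/2)T = ln(434/454) + (0.011 − 0.035 + 0.14²/2)·1 = -0.0451 − 0.0142 = -0.0593
d₁ = -0.0593 / 0.1400 = -0.4232 ≈ -0.42
d₂ = d₁ − σ√T = -0.4232 − 0.1400 = -0.5632 ≈ -0.56
exp(−qT) = exp(−0.035·1) = 0.9656;  exp(−rT) = exp(−0.011·1) = 0.9891
N(−d₂) = N(0.56) = 0.7123;  N(−d₁) = N(0.42) = 0.6628
P = 454·0.9891·0.7123 − 434·0.9656·0.6628 = 319.8593 − 277.7599 = 42.0995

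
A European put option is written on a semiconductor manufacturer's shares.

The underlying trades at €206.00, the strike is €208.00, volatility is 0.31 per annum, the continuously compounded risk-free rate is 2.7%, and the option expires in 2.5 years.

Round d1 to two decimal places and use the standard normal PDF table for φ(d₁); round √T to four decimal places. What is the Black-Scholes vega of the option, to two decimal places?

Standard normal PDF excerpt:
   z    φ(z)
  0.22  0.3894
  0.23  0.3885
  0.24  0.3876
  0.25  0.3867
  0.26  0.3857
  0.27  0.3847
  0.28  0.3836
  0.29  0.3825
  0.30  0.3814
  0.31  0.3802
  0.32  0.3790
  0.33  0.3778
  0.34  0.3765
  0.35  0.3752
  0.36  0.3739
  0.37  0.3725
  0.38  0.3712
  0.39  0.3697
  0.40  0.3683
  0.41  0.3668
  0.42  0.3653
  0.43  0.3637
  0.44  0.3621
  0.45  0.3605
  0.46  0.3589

σ√T = 0.31·√2.5 = 0.4902
d₁ = [ln(206/208) + (0.027 + 0.31²/2)·2.5] / 0.4902 = [-0.0097 + 0.1876] / 0.4902 = 0.3631 which rounds to 0.36
√T = √2.5 = 1.5811
φ(d₁) = φ(0.36) = 0.3739
vega = S·φ(d₁)·√T = 206·0.3739·1.5811 = 121.7817

121.78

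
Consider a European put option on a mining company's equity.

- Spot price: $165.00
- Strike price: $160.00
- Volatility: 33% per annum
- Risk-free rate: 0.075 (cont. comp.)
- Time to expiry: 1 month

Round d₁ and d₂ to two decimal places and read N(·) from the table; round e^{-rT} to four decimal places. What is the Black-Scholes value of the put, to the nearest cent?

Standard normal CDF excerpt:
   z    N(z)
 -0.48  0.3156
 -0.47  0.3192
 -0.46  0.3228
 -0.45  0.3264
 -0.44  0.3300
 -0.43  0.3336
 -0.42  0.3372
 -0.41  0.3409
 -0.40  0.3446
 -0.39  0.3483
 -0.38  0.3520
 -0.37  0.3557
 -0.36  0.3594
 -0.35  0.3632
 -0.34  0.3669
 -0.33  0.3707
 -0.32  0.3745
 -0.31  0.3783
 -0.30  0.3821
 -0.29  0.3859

$3.89

σ√T = 0.33 × 0.2887 = 0.0953
ln(S/K) + (r + σ²/2)T = ln(165/160) + (0.075 + 0.33²/2)·0.08333 = 0.0308 + 0.0108 = 0.0416
d₁ = 0.0416 / 0.0953 = 0.4363 ⇒ 0.44
d₂ = d₁ − σ√T = 0.4363 − 0.0953 = 0.3410 ⇒ 0.34
exp(−rT) = exp(−0.075·0.08333) = 0.9938
P = 160·0.9938·N(-0.34) − 165·N(-0.44) = 160·0.9938·0.3669 − 165·0.3300 = 58.3400 − 54.4500 = 3.8900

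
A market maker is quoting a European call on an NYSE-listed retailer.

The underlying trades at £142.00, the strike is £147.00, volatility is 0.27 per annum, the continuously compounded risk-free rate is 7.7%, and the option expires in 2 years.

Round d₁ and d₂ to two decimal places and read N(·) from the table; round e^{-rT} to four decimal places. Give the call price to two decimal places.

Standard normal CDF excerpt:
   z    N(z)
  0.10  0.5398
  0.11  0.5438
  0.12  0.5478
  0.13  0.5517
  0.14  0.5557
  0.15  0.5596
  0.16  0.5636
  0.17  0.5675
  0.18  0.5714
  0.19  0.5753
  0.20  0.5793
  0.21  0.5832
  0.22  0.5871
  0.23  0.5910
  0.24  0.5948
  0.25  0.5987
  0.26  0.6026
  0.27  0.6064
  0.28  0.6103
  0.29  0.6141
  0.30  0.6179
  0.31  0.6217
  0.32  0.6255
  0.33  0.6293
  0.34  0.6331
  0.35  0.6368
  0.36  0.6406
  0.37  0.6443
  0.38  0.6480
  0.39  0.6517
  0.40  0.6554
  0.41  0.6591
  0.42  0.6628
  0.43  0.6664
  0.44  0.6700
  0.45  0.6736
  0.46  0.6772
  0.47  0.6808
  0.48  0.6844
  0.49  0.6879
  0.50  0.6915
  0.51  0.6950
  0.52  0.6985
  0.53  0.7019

£29.16

σ√T = 0.27 × 1.4142 = 0.3818
d₁ = [ln(142/147) + (0.077 + ½·0.27²)·2] / (σ√T) = (-0.0346 + 0.2269) / 0.3818 = 0.5036 which rounds to 0.50
d₂ = 0.5036 − 0.3818 = 0.1218 which rounds to 0.12
exp(−rT) = exp(−0.077·2) = 0.8573
C = 142·N(0.50) − 147·0.8573·N(0.12) = 142·0.6915 − 147·0.8573·0.5478 = 98.1930 − 69.0355 = 29.1575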